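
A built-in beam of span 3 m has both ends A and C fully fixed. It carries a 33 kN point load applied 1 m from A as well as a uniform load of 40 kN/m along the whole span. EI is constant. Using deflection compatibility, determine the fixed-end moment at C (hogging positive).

Take the two fixed-end moments M_A, M_C as redundants; the released structure is the simple span AC.
End rotations of the released simple span under the applied load (×1/EI):
  at A: point load 33 at a = 1: Pab(L + b)/(6LEI) = 18.33/EI
  at C: point load 33 at a = 1: Pab(L + a)/(6LEI) = 14.67/EI
  at A: UDL 40: wL³/(24EI) = 45/EI
  at C: UDL 40: wL³/(24EI) = 45/EI
  θ_A0 = 63.33/EI,  θ_C0 = 59.67/EI
Flexibility coefficients: a unit moment at one end gives L/(3EI) there and L/(6EI) at the far end, so f₁₁ = f₂₂ = 1/EI and f₁₂ = f₂₁ = 0.5/EI.
Compatibility — zero rotation at each built-in end:
  1 M_A + 0.5 M_C = 63.33
  0.5 M_A + 1 M_C = 59.67
Solving the pair gives M_A = 44.67 kN·m and M_C = 37.33 kN·m (hogging).

M_C = 37.33 kN·m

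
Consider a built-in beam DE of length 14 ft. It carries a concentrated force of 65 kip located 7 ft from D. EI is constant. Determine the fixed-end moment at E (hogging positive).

Release both end moments; the primary structure is a simply-supported span DE with redundants M_D and M_E.
End rotations of the released simple span under the applied load (×1/EI):
  at D: point load 65 at a = 7: Pab(L + b)/(6LEI) = 796.2/EI
  at E: point load 65 at a = 7: Pab(L + a)/(6LEI) = 796.2/EI
  θ_D0 = 796.2/EI,  θ_E0 = 796.2/EI
Flexibility coefficients: a unit moment at one end gives L/(3EI) there and L/(6EI) at the far end, so f₁₁ = f₂₂ = 4.667/EI and f₁₂ = f₂₁ = 2.333/EI.
Compatibility — zero rotation at each built-in end:
  4.667 M_D + 2.333 M_E = 796.2
  2.333 M_D + 4.667 M_E = 796.2
Solving the pair gives M_D = 113.8 kip·ft and M_E = 113.8 kip·ft (hogging).

M_E = 113.8 kip·ft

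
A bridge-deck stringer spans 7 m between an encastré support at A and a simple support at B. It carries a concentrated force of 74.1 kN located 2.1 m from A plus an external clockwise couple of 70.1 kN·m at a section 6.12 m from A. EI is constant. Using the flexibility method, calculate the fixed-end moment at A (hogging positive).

Release the roller at B. Primary structure: cantilever fixed at A.
Downward deflection at the released point B due to the loads:
  point load 74.1 at a = 2.1: Pa²(3L − a)/(6EI) = 1029/EI
  clockwise couple 70.1 at a = 6.12: M₀a(2L − a)/(2EI) = 1690/EI
  δ_0 = 2720/EI
Flexibility coefficient — unit upward force at B: δ_{BB} = L³/(3EI) = 114.3/EI.
Compatibility at B: δ_0 − R_B·δ_{BB} = 0, so R_B = 2720/114.3 = 23.79 kN.
Moment equilibrium about A: M_A = Σ(load moments about A) − R_B·L = 225.7 − 23.79×7 = 59.2 kN·m.

M_A = 59.2 kN·m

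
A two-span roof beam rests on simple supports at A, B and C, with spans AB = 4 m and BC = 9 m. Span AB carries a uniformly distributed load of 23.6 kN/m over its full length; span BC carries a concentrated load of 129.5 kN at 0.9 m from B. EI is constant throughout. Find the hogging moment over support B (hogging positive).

Release continuity at B by inserting a hinge; the redundant is the internal moment M_B. The primary structure is two simply-supported spans AB and BC.
Rotations at B on the released spans (each span's end-slope, ×1/EI):
  span AB: UDL 23.6: wL³/(24EI) = 62.93/EI
  span BC: point load 129.5 at a = 0.9: Pab(L + b)/(6LEI) = 299/EI
  relative rotation θ_0 = (62.93 + 299)/EI = 361.9/EI
A unit hogging moment at B produces rotation L₁/(3EI) + L₂/(3EI) = 4.333/EI.
Compatibility: M_B·(L₁+L₂)/(3EI) = θ_0, giving M_B = 83.51 kN·m (hogging).

M_B = 83.51 kN·m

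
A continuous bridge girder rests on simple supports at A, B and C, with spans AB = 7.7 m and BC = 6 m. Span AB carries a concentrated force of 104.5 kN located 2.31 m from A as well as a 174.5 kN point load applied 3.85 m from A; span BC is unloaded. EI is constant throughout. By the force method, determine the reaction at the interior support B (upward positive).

R_B = 178.9 kN

Release continuity at B by inserting a hinge; the redundant is the internal moment M_B. The primary structure is two simply-supported spans AB and BC.
End slopes at the hinge B, treating each span as simply supported:
  span AB: point load 104.5 at a = 2.31: Pab(L + a)/(6LEI) = 281.9/EI
  span AB: point load 174.5 at a = 3.85: Pab(L + a)/(6LEI) = 646.6/EI
  relative rotation θ_0 = (928.5 + 0)/EI = 928.5/EI
A unit hogging moment at B produces rotation L₁/(3EI) + L₂/(3EI) = 4.567/EI.
Compatibility: M_B·(L₁+L₂)/(3EI) = θ_0, giving M_B = 203.3 kN·m (hogging).
Span AB, ΣM about A with M_B applied at B: R_B^{AB}·7.7 = 913.2 + 203.3, so R_B^{AB} = 145 kN and R_A = 279 − 145 = 134 kN.
Span BC, ΣM about C: R_B^{BC}·6 = 0 + 203.3, so R_B^{BC} = 33.89 kN and R_C = 0 − 33.89 = -33.89 kN.
R_B = 145 + 33.89 = 178.9 kN.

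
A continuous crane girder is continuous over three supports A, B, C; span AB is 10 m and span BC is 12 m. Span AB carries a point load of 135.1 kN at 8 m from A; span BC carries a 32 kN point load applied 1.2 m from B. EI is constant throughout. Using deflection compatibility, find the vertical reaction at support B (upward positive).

R_B = 156.4 kN

Insert a hinge at B; M_B is the redundant, and each span becomes simply supported.
Discontinuity in slope at B on the released structure — sum the simple-span end rotations:
  span AB: point load 135.1 at a = 8: Pab(L + a)/(6LEI) = 648.5/EI
  span BC: point load 32 at a = 1.2: Pab(L + b)/(6LEI) = 131.3/EI
  relative rotation θ_0 = (648.5 + 131.3)/EI = 779.8/EI
A unit hogging moment at B produces rotation L₁/(3EI) + L₂/(3EI) = 7.333/EI.
Compatibility: M_B·(L₁+L₂)/(3EI) = θ_0, giving M_B = 106.3 kN·m (hogging).
Span AB, ΣM about A with M_B applied at B: R_B^{AB}·10 = 1081 + 106.3, so R_B^{AB} = 118.7 kN and R_A = 135.1 − 118.7 = 16.39 kN.
Span BC, ΣM about C: R_B^{BC}·12 = 345.6 + 106.3, so R_B^{BC} = 37.66 kN and R_C = 32 − 37.66 = -5.661 kN.
R_B = 118.7 + 37.66 = 156.4 kN.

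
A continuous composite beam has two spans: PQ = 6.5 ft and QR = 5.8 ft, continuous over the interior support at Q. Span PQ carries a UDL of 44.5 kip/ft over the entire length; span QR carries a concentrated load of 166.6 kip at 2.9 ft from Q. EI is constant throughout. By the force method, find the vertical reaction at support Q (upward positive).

Take M_Q as the redundant. Released structure: two simple spans PQ and QR with a hinge at Q.
Rotations at Q on the released spans (each span's end-slope, ×1/EI):
  span PQ: UDL 44.5: wL³/(24EI) = 509.2/EI
  span QR: point load 166.6 at a = 2.9: Pab(L + b)/(6LEI) = 350.3/EI
  relative rotation θ_0 = (509.2 + 350.3)/EI = 859.5/EI
A unit hogging moment at Q produces rotation L₁/(3EI) + L₂/(3EI) = 4.1/EI.
Compatibility: M_Q·(L₁+L₂)/(3EI) = θ_0, giving M_Q = 209.6 kip·ft (hogging).
Span PQ, ΣM about P with M_Q applied at Q: R_Q^{PQ}·6.5 = 940.1 + 209.6, so R_Q^{PQ} = 176.9 kip and R_P = 289.2 − 176.9 = 112.4 kip.
Span QR, ΣM about R: R_Q^{QR}·5.8 = 483.1 + 209.6, so R_Q^{QR} = 119.4 kip and R_R = 166.6 − 119.4 = 47.16 kip.
R_Q = 176.9 + 119.4 = 296.3 kip.

R_Q = 296.3 kip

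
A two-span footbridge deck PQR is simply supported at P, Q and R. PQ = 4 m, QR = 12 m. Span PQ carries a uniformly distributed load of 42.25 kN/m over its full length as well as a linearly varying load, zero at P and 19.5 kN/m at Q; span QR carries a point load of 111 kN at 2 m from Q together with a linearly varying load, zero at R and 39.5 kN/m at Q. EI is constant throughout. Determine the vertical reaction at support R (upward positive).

R_R = 61.01 kN

Release continuity at Q by inserting a hinge; the redundant is the internal moment M_Q. The primary structure is two simply-supported spans PQ and QR.
Discontinuity in slope at Q on the released structure — sum the simple-span end rotations:
  span PQ: UDL 42.25: wL³/(24EI) = 112.7/EI
  span PQ: triangular load, peak 19.5: w₀L³/(45EI) = 27.73/EI
  span QR: point load 111 at a = 2: Pab(L + b)/(6LEI) = 678.3/EI
  span QR: triangular load, peak 39.5: w₀L³/(45EI) = 1517/EI
  relative rotation θ_0 = (140.4 + 2195)/EI = 2336/EI
A unit hogging moment at Q produces rotation L₁/(3EI) + L₂/(3EI) = 5.333/EI.
Slope continuity at Q: θ_0 = M_Q·5.333/EI, so M_Q = 2336/5.333 = 437.9 kN·m (hogging).
Span QR, ΣM about R: R_Q^{QR}·12 = 3006 + 437.9, so R_Q^{QR} = 287 kN and R_R = 348 − 287 = 61.01 kN.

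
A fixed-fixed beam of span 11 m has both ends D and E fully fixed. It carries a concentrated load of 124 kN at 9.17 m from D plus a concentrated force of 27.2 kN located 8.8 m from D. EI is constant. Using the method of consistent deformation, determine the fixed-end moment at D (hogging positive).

Take the two fixed-end moments M_D, M_E as redundants; the released structure is the simple span DE.
On the primary (simply-supported) span, the end slopes from the loading are:
  at D: point load 124 at a = 9.17: Pab(L + b)/(6LEI) = 404.5/EI
  at E: point load 124 at a = 9.17: Pab(L + a)/(6LEI) = 635.9/EI
  at D: point load 27.2 at a = 8.8: Pab(L + b)/(6LEI) = 105.3/EI
  at E: point load 27.2 at a = 8.8: Pab(L + a)/(6LEI) = 158/EI
  θ_D0 = 509.8/EI,  θ_E0 = 793.9/EI
Flexibility coefficients: a unit moment at one end gives L/(3EI) there and L/(6EI) at the far end, so f₁₁ = f₂₂ = 3.667/EI and f₁₂ = f₂₁ = 1.833/EI.
Compatibility — zero rotation at each built-in end:
  3.667 M_D + 1.833 M_E = 509.8
  1.833 M_D + 3.667 M_E = 793.9
Solving the pair gives M_D = 41.05 kN·m and M_E = 196 kN·m (hogging).

M_D = 41.05 kN·m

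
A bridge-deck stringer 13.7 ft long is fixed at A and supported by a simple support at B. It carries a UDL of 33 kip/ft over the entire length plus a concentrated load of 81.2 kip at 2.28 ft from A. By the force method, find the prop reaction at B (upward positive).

R_B = 172.7 kip

Choose R_B as the redundant. The primary structure is the cantilever fixed at A.
Free-end deflection of the primary structure under the applied loading (downward +):
  UDL 33: wL⁴/(8EI) = 145314/EI
  point load 81.2 at a = 2.28: Pa²(3L − a)/(6EI) = 2731/EI
  δ_0 = 148045/EI
Tip deflection under a unit load at B: L³/(3EI) = 857.1/EI.
The prop prevents deflection at B: R_B = δ_0/δ_{BB} = 148045/857.1 = 172.7 kip.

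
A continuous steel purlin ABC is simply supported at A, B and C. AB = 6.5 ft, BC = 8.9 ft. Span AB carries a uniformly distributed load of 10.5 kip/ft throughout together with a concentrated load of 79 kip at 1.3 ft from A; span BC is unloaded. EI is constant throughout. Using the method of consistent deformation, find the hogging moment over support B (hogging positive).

M_B = 44.21 kip·ft

Release continuity at B by inserting a hinge; the redundant is the internal moment M_B. The primary structure is two simply-supported spans AB and BC.
Rotations at B on the released spans (each span's end-slope, ×1/EI):
  span AB: UDL 10.5: wL³/(24EI) = 120.1/EI
  span AB: point load 79 at a = 1.3: Pab(L + a)/(6LEI) = 106.8/EI
  relative rotation θ_0 = (227 + 0)/EI = 227/EI
A unit hogging moment at B produces rotation L₁/(3EI) + L₂/(3EI) = 5.133/EI.
Slope continuity at B: θ_0 = M_B·5.133/EI, so M_B = 227/5.133 = 44.21 kip·ft (hogging).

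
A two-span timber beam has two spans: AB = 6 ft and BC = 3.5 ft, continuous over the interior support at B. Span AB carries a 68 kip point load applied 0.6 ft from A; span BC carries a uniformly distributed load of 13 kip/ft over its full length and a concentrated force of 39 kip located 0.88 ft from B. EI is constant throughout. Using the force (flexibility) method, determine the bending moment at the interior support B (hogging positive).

M_B = 28.36 kip·ft

Release continuity at B by inserting a hinge; the redundant is the internal moment M_B. The primary structure is two simply-supported spans AB and BC.
Discontinuity in slope at B on the released structure — sum the simple-span end rotations:
  span AB: point load 68 at a = 0.6: Pab(L + a)/(6LEI) = 40.39/EI
  span BC: UDL 13: wL³/(24EI) = 23.22/EI
  span BC: point load 39 at a = 0.88: Pab(L + b)/(6LEI) = 26.2/EI
  relative rotation θ_0 = (40.39 + 49.43)/EI = 89.82/EI
A unit hogging moment at B produces rotation L₁/(3EI) + L₂/(3EI) = 3.167/EI.
Compatibility: M_B·(L₁+L₂)/(3EI) = θ_0, giving M_B = 28.36 kip·ft (hogging).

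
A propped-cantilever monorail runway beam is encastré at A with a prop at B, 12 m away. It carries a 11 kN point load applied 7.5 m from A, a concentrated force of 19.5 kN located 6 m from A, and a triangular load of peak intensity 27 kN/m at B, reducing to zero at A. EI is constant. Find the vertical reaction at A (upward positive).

R_A = 92.2 kN

Choose R_B as the redundant. The primary structure is the cantilever fixed at A.
Downward deflection at the released point B due to the loads:
  point load 11 at a = 7.5: Pa²(3L − a)/(6EI) = 2939/EI
  point load 19.5 at a = 6: Pa²(3L − a)/(6EI) = 3510/EI
  triangular load, peak 27 at the free end: 11w₀L⁴/(120EI) = 51322/EI
  δ_0 = 57771/EI
Tip deflection under a unit load at B: L³/(3EI) = 576/EI.
Compatibility at B: δ_0 − R_B·δ_{BB} = 0, so R_B = 57771/576 = 100.3 kN.
Vertical equilibrium: R_A = ΣP − R_B = 192.5 − 100.3 = 92.2 kN.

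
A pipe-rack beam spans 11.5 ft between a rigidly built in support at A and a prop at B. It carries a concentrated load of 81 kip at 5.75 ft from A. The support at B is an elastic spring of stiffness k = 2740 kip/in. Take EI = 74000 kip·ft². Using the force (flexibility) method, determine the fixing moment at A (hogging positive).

M_A = 175.9 kip·ft

Take the reaction at B as the redundant and release it; the primary structure is a cantilever fixed at A.
Free-end deflection of the primary structure under the applied loading (downward +):
  point load 81 at a = 5.75: Pa²(3L − a)/(6EI) = 12832/EI
Tip deflection under a unit load at B: L³/(3EI) = 507/EI.
With EI = 74000 kip·ft²: δ_0 = 0.17341 ft and δ_{BB} = 0.006851 ft/kip.
Compatibility — the spring shortens by R_B/k under the reaction it provides: δ_0 − R_B·δ_{BB} = R_B/k. With 1/k = 1/(2740×12) ft/kip = 0.00003 ft/kip, R_B = δ_0 / (δ_{BB} + 1/k) = 0.17341 / (0.006851 + 0.00003) = 25.2 kip.
Moment equilibrium about A: M_A = Σ(load moments about A) − R_B·L = 465.8 − 25.2×11.5 = 175.9 kip·ft.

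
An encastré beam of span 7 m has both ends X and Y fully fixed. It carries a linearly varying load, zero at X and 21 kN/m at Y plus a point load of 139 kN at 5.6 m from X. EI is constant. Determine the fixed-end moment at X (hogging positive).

M_X = 65.44 kN·m

Release both end moments; the primary structure is a simply-supported span XY with redundants M_X and M_Y.
Simple-span end rotations at X and Y under the given loads:
  at X: triangular load, peak 21: 7w₀L³/(360EI) = 140.1/EI
  at Y: triangular load, peak 21: w₀L³/(45EI) = 160.1/EI
  at X: point load 139 at a = 5.6: Pab(L + b)/(6LEI) = 218/EI
  at Y: point load 139 at a = 5.6: Pab(L + a)/(6LEI) = 326.9/EI
  θ_X0 = 358/EI,  θ_Y0 = 487/EI
Flexibility coefficients: a unit moment at one end gives L/(3EI) there and L/(6EI) at the far end, so f₁₁ = f₂₂ = 2.333/EI and f₁₂ = f₂₁ = 1.167/EI.
Compatibility — zero rotation at each built-in end:
  2.333 M_X + 1.167 M_Y = 358
  1.167 M_X + 2.333 M_Y = 487
Solving the pair gives M_X = 65.44 kN·m and M_Y = 176 kN·m (hogging).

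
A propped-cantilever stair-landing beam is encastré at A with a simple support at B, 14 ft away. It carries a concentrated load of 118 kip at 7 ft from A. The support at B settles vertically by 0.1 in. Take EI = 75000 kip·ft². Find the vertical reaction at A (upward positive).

R_A = 81.81 kip

Remove the prop at B; the released (primary) structure is a cantilever built in at A.
Downward deflection at the released point B due to the loads:
  point load 118 at a = 7: Pa²(3L − a)/(6EI) = 33728/EI
Flexibility coefficient — unit upward force at B: δ_{BB} = L³/(3EI) = 914.7/EI.
With EI = 75000 kip·ft²: δ_0 = 0.44971 ft and δ_{BB} = 0.012196 ft/kip.
Compatibility — the beam at B must follow the support down by 0.008333 ft: δ_0 − R_B·δ_{BB} = 0.008333, so R_B = (0.44971 − 0.008333)/0.012196 = 36.19 kip.
Vertical equilibrium: R_A = ΣP − R_B = 118 − 36.19 = 81.81 kip.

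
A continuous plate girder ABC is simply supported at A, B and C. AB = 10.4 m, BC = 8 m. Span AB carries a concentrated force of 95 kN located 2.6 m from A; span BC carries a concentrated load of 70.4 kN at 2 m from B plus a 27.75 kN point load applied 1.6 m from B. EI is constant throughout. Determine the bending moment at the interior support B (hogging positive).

M_B = 119.5 kN·m

Insert a hinge at B; M_B is the redundant, and each span becomes simply supported.
Rotations at B on the released spans (each span's end-slope, ×1/EI):
  span AB: point load 95 at a = 2.6: Pab(L + a)/(6LEI) = 401.4/EI
  span BC: point load 70.4 at a = 2: Pab(L + b)/(6LEI) = 246.4/EI
  span BC: point load 27.75 at a = 1.6: Pab(L + b)/(6LEI) = 85.25/EI
  relative rotation θ_0 = (401.4 + 331.6)/EI = 733/EI
A unit hogging moment at B produces rotation L₁/(3EI) + L₂/(3EI) = 6.133/EI.
Slope continuity at B: θ_0 = M_B·6.133/EI, so M_B = 733/6.133 = 119.5 kN·m (hogging).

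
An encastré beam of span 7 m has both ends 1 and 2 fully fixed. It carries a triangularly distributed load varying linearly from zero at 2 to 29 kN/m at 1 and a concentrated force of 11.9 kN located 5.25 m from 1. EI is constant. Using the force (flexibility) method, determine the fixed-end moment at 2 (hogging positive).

Release both end moments; the primary structure is a simply-supported span 12 with redundants M_1 and M_2.
End rotations of the released simple span under the applied load (×1/EI):
  at 1: triangular load, peak 29: w₀L³/(45EI) = 221/EI
  at 2: triangular load, peak 29: 7w₀L³/(360EI) = 193.4/EI
  at 1: point load 11.9 at a = 5.25: Pab(L + b)/(6LEI) = 22.78/EI
  at 2: point load 11.9 at a = 5.25: Pab(L + a)/(6LEI) = 31.89/EI
  θ_10 = 243.8/EI,  θ_20 = 225.3/EI
Flexibility coefficients: a unit moment at one end gives L/(3EI) there and L/(6EI) at the far end, so f₁₁ = f₂₂ = 2.333/EI and f₁₂ = f₂₁ = 1.167/EI.
Compatibility — zero rotation at each built-in end:
  2.333 M_1 + 1.167 M_2 = 243.8
  1.167 M_1 + 2.333 M_2 = 225.3
Solving the pair gives M_1 = 74.95 kN·m and M_2 = 59.08 kN·m (hogging).

M_2 = 59.08 kN·m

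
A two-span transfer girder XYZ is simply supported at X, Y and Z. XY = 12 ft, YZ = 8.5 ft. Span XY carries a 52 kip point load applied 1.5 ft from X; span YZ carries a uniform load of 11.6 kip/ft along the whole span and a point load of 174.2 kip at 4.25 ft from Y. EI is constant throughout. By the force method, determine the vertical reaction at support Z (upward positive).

Take M_Y as the redundant. Released structure: two simple spans XY and YZ with a hinge at Y.
Discontinuity in slope at Y on the released structure — sum the simple-span end rotations:
  span XY: point load 52 at a = 1.5: Pab(L + a)/(6LEI) = 153.6/EI
  span YZ: UDL 11.6: wL³/(24EI) = 296.8/EI
  span YZ: point load 174.2 at a = 4.25: Pab(L + b)/(6LEI) = 786.6/EI
  relative rotation θ_0 = (153.6 + 1083)/EI = 1237/EI
A unit hogging moment at Y produces rotation L₁/(3EI) + L₂/(3EI) = 6.833/EI.
Compatibility: M_Y·(L₁+L₂)/(3EI) = θ_0, giving M_Y = 181 kip·ft (hogging).
Span YZ, ΣM about Z: R_Y^{YZ}·8.5 = 1159 + 181, so R_Y^{YZ} = 157.7 kip and R_Z = 272.8 − 157.7 = 115.1 kip.

R_Z = 115.1 kip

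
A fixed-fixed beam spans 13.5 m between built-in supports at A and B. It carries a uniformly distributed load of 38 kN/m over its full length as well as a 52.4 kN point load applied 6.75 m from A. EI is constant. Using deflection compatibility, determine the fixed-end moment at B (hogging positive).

M_B = 665.5 kN·m

Take the two fixed-end moments M_A, M_B as redundants; the released structure is the simple span AB.
On the primary (simply-supported) span, the end slopes from the loading are:
  at A: UDL 38: wL³/(24EI) = 3896/EI
  at B: UDL 38: wL³/(24EI) = 3896/EI
  at A: point load 52.4 at a = 6.75: Pab(L + b)/(6LEI) = 596.9/EI
  at B: point load 52.4 at a = 6.75: Pab(L + a)/(6LEI) = 596.9/EI
  θ_A0 = 4492/EI,  θ_B0 = 4492/EI
Flexibility coefficients: a unit moment at one end gives L/(3EI) there and L/(6EI) at the far end, so f₁₁ = f₂₂ = 4.5/EI and f₁₂ = f₂₁ = 2.25/EI.
Compatibility — zero rotation at each built-in end:
  4.5 M_A + 2.25 M_B = 4492
  2.25 M_A + 4.5 M_B = 4492
Solving the pair gives M_A = 665.5 kN·m and M_B = 665.5 kN·m (hogging).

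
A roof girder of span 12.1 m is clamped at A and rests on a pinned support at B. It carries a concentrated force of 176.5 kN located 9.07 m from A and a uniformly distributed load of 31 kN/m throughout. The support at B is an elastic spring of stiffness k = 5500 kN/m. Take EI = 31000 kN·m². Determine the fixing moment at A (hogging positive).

M_A = 846.8 kN·m

Choose R_B as the redundant. The primary structure is the cantilever fixed at A.
Downward deflection at the released point B due to the loads:
  point load 176.5 at a = 9.07: Pa²(3L − a)/(6EI) = 65895/EI
  UDL 31: wL⁴/(8EI) = 83064/EI
  δ_0 = 148960/EI
Tip deflection under a unit load at B: L³/(3EI) = 590.5/EI.
With EI = 31000 kN·m²: δ_0 = 4.8051 m and δ_{BB} = 0.019049 m/kN.
Compatibility — the spring shortens by R_B/k under the reaction it provides: δ_0 − R_B·δ_{BB} = R_B/k. With 1/k = 0.000182 m/kN, R_B = δ_0 / (δ_{BB} + 1/k) = 4.8051 / (0.019049 + 0.000182) = 249.9 kN.
Moment equilibrium about A: M_A = Σ(load moments about A) − R_B·L = 3870 − 249.9×12.1 = 846.8 kN·m.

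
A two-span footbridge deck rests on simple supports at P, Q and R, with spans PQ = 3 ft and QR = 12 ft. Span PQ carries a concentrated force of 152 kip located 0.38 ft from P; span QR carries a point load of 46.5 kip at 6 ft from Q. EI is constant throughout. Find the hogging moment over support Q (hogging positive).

M_Q = 89.38 kip·ft

Take M_Q as the redundant. Released structure: two simple spans PQ and QR with a hinge at Q.
Rotations at Q on the released spans (each span's end-slope, ×1/EI):
  span PQ: point load 152 at a = 0.38: Pab(L + a)/(6LEI) = 28.42/EI
  span QR: point load 46.5 at a = 6: Pab(L + b)/(6LEI) = 418.5/EI
  relative rotation θ_0 = (28.42 + 418.5)/EI = 446.9/EI
A unit hogging moment at Q produces rotation L₁/(3EI) + L₂/(3EI) = 5/EI.
Compatibility: M_Q·(L₁+L₂)/(3EI) = θ_0, giving M_Q = 89.38 kip·ft (hogging).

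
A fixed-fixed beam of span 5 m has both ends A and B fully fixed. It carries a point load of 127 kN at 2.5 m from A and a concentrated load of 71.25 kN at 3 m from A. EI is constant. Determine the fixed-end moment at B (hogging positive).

Release both end moments; the primary structure is a simply-supported span AB with redundants M_A and M_B.
Simple-span end rotations at A and B under the given loads:
  at A: point load 127 at a = 2.5: Pab(L + b)/(6LEI) = 198.4/EI
  at B: point load 127 at a = 2.5: Pab(L + a)/(6LEI) = 198.4/EI
  at A: point load 71.25 at a = 3: Pab(L + b)/(6LEI) = 99.75/EI
  at B: point load 71.25 at a = 3: Pab(L + a)/(6LEI) = 114/EI
  θ_A0 = 298.2/EI,  θ_B0 = 312.4/EI
Flexibility coefficients: a unit moment at one end gives L/(3EI) there and L/(6EI) at the far end, so f₁₁ = f₂₂ = 1.667/EI and f₁₂ = f₂₁ = 0.8333/EI.
Compatibility — zero rotation at each built-in end:
  1.667 M_A + 0.8333 M_B = 298.2
  0.8333 M_A + 1.667 M_B = 312.4
Solving the pair gives M_A = 113.6 kN·m and M_B = 130.7 kN·m (hogging).

M_B = 130.7 kN·m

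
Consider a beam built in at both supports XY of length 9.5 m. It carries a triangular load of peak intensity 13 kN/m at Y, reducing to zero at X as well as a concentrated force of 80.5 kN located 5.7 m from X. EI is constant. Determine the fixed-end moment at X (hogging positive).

Take the two fixed-end moments M_X, M_Y as redundants; the released structure is the simple span XY.
On the primary (simply-supported) span, the end slopes from the loading are:
  at X: triangular load, peak 13: 7w₀L³/(360EI) = 216.7/EI
  at Y: triangular load, peak 13: w₀L³/(45EI) = 247.7/EI
  at X: point load 80.5 at a = 5.7: Pab(L + b)/(6LEI) = 406.8/EI
  at Y: point load 80.5 at a = 5.7: Pab(L + a)/(6LEI) = 465/EI
  θ_X0 = 623.6/EI,  θ_Y0 = 712.7/EI
Flexibility coefficients: a unit moment at one end gives L/(3EI) there and L/(6EI) at the far end, so f₁₁ = f₂₂ = 3.167/EI and f₁₂ = f₂₁ = 1.583/EI.
Compatibility — zero rotation at each built-in end:
  3.167 M_X + 1.583 M_Y = 623.6
  1.583 M_X + 3.167 M_Y = 712.7
Solving the pair gives M_X = 112.5 kN·m and M_Y = 168.8 kN·m (hogging).

M_X = 112.5 kN·m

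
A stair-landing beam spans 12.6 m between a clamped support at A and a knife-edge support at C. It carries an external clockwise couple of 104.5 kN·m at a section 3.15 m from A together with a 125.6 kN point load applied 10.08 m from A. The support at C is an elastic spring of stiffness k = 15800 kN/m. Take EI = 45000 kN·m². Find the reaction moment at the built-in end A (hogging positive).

M_A = 192.9 kN·m

Remove the prop at C; the released (primary) structure is a cantilever built in at A.
Free-end deflection of the primary structure under the applied loading (downward +):
  clockwise couple 104.5 at a = 3.15: M₀a(2L − a)/(2EI) = 3629/EI
  point load 125.6 at a = 10.08: Pa²(3L − a)/(6EI) = 58959/EI
  δ_0 = 62589/EI
Flexibility coefficient — unit upward force at C: δ_{CC} = L³/(3EI) = 666.8/EI.
With EI = 45000 kN·m²: δ_0 = 1.3909 m and δ_{CC} = 0.014818 m/kN.
Compatibility — the spring shortens by R_C/k under the reaction it provides: δ_0 − R_C·δ_{CC} = R_C/k. With 1/k = 0.000063 m/kN, R_C = δ_0 / (δ_{CC} + 1/k) = 1.3909 / (0.014818 + 0.000063) = 93.47 kN.
Moment equilibrium about A: M_A = Σ(load moments about A) − R_C·L = 1371 − 93.47×12.6 = 192.9 kN·m.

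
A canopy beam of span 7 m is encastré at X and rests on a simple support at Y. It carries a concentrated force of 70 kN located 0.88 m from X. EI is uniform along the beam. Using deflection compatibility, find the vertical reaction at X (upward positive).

Remove the prop at Y; the released (primary) structure is a cantilever built in at X.
Deflection at Y on the released cantilever, summing each load's contribution:
  point load 70 at a = 0.88: Pa²(3L − a)/(6EI) = 181.8/EI
Flexibility coefficient — unit upward force at Y: δ_{YY} = L³/(3EI) = 114.3/EI.
The prop prevents deflection at Y: R_Y = δ_0/δ_{YY} = 181.8/114.3 = 1.59 kN.
Vertical equilibrium: R_X = ΣP − R_Y = 70 − 1.59 = 68.41 kN.

R_X = 68.41 kN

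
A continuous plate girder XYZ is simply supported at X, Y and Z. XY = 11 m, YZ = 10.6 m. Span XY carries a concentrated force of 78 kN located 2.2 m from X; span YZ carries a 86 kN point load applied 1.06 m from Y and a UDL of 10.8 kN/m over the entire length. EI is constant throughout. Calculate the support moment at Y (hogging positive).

M_Y = 154.6 kN·m

Insert a hinge at Y; M_Y is the redundant, and each span becomes simply supported.
Rotations at Y on the released spans (each span's end-slope, ×1/EI):
  span XY: point load 78 at a = 2.2: Pab(L + a)/(6LEI) = 302/EI
  span YZ: point load 86 at a = 1.06: Pab(L + b)/(6LEI) = 275.4/EI
  span YZ: UDL 10.8: wL³/(24EI) = 536/EI
  relative rotation θ_0 = (302 + 811.4)/EI = 1113/EI
A unit hogging moment at Y produces rotation L₁/(3EI) + L₂/(3EI) = 7.2/EI.
Compatibility: M_Y·(L₁+L₂)/(3EI) = θ_0, giving M_Y = 154.6 kN·m (hogging).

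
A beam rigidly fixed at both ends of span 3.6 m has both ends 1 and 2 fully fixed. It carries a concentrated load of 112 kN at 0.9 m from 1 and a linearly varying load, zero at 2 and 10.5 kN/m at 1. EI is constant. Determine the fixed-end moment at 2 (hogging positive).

Take the two fixed-end moments M_1, M_2 as redundants; the released structure is the simple span 12.
Simple-span end rotations at 1 and 2 under the given loads:
  at 1: point load 112 at a = 0.9: Pab(L + b)/(6LEI) = 79.38/EI
  at 2: point load 112 at a = 0.9: Pab(L + a)/(6LEI) = 56.7/EI
  at 1: triangular load, peak 10.5: w₀L³/(45EI) = 10.89/EI
  at 2: triangular load, peak 10.5: 7w₀L³/(360EI) = 9.526/EI
  θ_10 = 90.27/EI,  θ_20 = 66.23/EI
Flexibility coefficients: a unit moment at one end gives L/(3EI) there and L/(6EI) at the far end, so f₁₁ = f₂₂ = 1.2/EI and f₁₂ = f₂₁ = 0.6/EI.
Compatibility — zero rotation at each built-in end:
  1.2 M_1 + 0.6 M_2 = 90.27
  0.6 M_1 + 1.2 M_2 = 66.23
Solving the pair gives M_1 = 63.5 kN·m and M_2 = 23.44 kN·m (hogging).

M_2 = 23.44 kN·m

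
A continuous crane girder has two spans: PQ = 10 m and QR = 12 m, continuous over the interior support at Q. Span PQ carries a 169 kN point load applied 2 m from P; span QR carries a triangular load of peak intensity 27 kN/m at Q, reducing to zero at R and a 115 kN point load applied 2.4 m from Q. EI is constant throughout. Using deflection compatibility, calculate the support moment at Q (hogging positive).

Insert a hinge at Q; M_Q is the redundant, and each span becomes simply supported.
End slopes at the hinge Q, treating each span as simply supported:
  span PQ: point load 169 at a = 2: Pab(L + a)/(6LEI) = 540.8/EI
  span QR: triangular load, peak 27: w₀L³/(45EI) = 1037/EI
  span QR: point load 115 at a = 2.4: Pab(L + b)/(6LEI) = 794.9/EI
  relative rotation θ_0 = (540.8 + 1832)/EI = 2372/EI
A unit hogging moment at Q produces rotation L₁/(3EI) + L₂/(3EI) = 7.333/EI.
Slope continuity at Q: θ_0 = M_Q·7.333/EI, so M_Q = 2372/7.333 = 323.5 kN·m (hogging).

M_Q = 323.5 kN·m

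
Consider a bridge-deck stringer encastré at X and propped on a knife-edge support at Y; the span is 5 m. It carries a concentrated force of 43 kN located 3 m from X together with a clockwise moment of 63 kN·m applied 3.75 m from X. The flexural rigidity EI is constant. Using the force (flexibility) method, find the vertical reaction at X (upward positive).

Take the reaction at Y as the redundant and release it; the primary structure is a cantilever fixed at X.
Free-end deflection of the primary structure under the applied loading (downward +):
  point load 43 at a = 3: Pa²(3L − a)/(6EI) = 774/EI
  clockwise couple 63 at a = 3.75: M₀a(2L − a)/(2EI) = 738.3/EI
  δ_0 = 1512/EI
Flexibility coefficient — unit upward force at Y: δ_{YY} = L³/(3EI) = 41.67/EI.
Compatibility at Y: δ_0 − R_Y·δ_{YY} = 0, so R_Y = 1512/41.67 = 36.29 kN.
Vertical equilibrium: R_X = ΣP − R_Y = 43 − 36.29 = 6.705 kN.

R_X = 6.705 kN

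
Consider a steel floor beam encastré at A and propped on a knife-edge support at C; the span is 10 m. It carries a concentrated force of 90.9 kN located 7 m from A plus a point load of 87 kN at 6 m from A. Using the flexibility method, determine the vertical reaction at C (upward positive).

Release the roller at C. Primary structure: cantilever fixed at A.
Deflection at C on the released cantilever, summing each load's contribution:
  point load 90.9 at a = 7: Pa²(3L − a)/(6EI) = 17074/EI
  point load 87 at a = 6: Pa²(3L − a)/(6EI) = 12528/EI
  δ_0 = 29602/EI
Tip deflection under a unit load at C: L³/(3EI) = 333.3/EI.
Compatibility at C: δ_0 − R_C·δ_{CC} = 0, so R_C = 29602/333.3 = 88.81 kN.

R_C = 88.81 kN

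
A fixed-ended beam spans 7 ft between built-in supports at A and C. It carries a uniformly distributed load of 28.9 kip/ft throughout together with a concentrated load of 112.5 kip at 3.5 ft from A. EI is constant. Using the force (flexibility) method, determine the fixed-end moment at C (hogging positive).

Take the two fixed-end moments M_A, M_C as redundants; the released structure is the simple span AC.
On the primary (simply-supported) span, the end slopes from the loading are:
  at A: UDL 28.9: wL³/(24EI) = 413/EI
  at C: UDL 28.9: wL³/(24EI) = 413/EI
  at A: point load 112.5 at a = 3.5: Pab(L + b)/(6LEI) = 344.5/EI
  at C: point load 112.5 at a = 3.5: Pab(L + a)/(6LEI) = 344.5/EI
  θ_A0 = 757.6/EI,  θ_C0 = 757.6/EI
Flexibility coefficients: a unit moment at one end gives L/(3EI) there and L/(6EI) at the far end, so f₁₁ = f₂₂ = 2.333/EI and f₁₂ = f₂₁ = 1.167/EI.
Compatibility — zero rotation at each built-in end:
  2.333 M_A + 1.167 M_C = 757.6
  1.167 M_A + 2.333 M_C = 757.6
Solving the pair gives M_A = 216.4 kip·ft and M_C = 216.4 kip·ft (hogging).

M_C = 216.4 kip·ft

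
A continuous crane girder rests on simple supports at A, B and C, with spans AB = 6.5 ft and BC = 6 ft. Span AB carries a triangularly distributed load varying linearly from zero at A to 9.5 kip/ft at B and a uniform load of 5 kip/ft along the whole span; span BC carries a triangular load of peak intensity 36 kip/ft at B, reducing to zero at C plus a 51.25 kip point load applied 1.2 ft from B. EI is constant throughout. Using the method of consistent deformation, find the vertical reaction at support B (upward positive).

R_B = 178.8 kip

Insert a hinge at B; M_B is the redundant, and each span becomes simply supported.
Rotations at B on the released spans (each span's end-slope, ×1/EI):
  span AB: triangular load, peak 9.5: w₀L³/(45EI) = 57.98/EI
  span AB: UDL 5: wL³/(24EI) = 57.21/EI
  span BC: triangular load, peak 36: w₀L³/(45EI) = 172.8/EI
  span BC: point load 51.25 at a = 1.2: Pab(L + b)/(6LEI) = 88.56/EI
  relative rotation θ_0 = (115.2 + 261.4)/EI = 376.5/EI
A unit hogging moment at B produces rotation L₁/(3EI) + L₂/(3EI) = 4.167/EI.
Compatibility: M_B·(L₁+L₂)/(3EI) = θ_0, giving M_B = 90.37 kip·ft (hogging).
Span AB, ΣM about A with M_B applied at B: R_B^{AB}·6.5 = 239.4 + 90.37, so R_B^{AB} = 50.74 kip and R_A = 63.38 − 50.74 = 12.64 kip.
Span BC, ΣM about C: R_B^{BC}·6 = 678 + 90.37, so R_B^{BC} = 128.1 kip and R_C = 159.2 − 128.1 = 31.19 kip.
R_B = 50.74 + 128.1 = 178.8 kip.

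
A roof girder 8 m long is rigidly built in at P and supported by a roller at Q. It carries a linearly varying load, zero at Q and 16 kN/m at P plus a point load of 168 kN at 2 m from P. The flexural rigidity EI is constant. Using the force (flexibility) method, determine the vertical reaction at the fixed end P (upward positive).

Release the roller at Q. Primary structure: cantilever fixed at P.
Primary-structure tip deflection at Q by superposition:
  triangular load, peak 16 at the fixed end: w₀L⁴/(30EI) = 2185/EI
  point load 168 at a = 2: Pa²(3L − a)/(6EI) = 2464/EI
  δ_0 = 4649/EI
Flexibility coefficient — unit upward force at Q: δ_{QQ} = L³/(3EI) = 170.7/EI.
Compatibility at Q: δ_0 − R_Q·δ_{QQ} = 0, so R_Q = 4649/170.7 = 27.24 kN.
Vertical equilibrium: R_P = ΣP − R_Q = 232 − 27.24 = 204.8 kN.

R_P = 204.8 kN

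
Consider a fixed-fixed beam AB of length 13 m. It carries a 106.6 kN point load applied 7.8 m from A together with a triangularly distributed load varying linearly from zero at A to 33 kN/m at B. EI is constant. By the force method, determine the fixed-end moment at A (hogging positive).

Release both end moments; the primary structure is a simply-supported span AB with redundants M_A and M_B.
On the primary (simply-supported) span, the end slopes from the loading are:
  at A: point load 106.6 at a = 7.8: Pab(L + b)/(6LEI) = 1009/EI
  at B: point load 106.6 at a = 7.8: Pab(L + a)/(6LEI) = 1153/EI
  at A: triangular load, peak 33: 7w₀L³/(360EI) = 1410/EI
  at B: triangular load, peak 33: w₀L³/(45EI) = 1611/EI
  θ_A0 = 2419/EI,  θ_B0 = 2764/EI
Flexibility coefficients: a unit moment at one end gives L/(3EI) there and L/(6EI) at the far end, so f₁₁ = f₂₂ = 4.333/EI and f₁₂ = f₂₁ = 2.167/EI.
Compatibility — zero rotation at each built-in end:
  4.333 M_A + 2.167 M_B = 2419
  2.167 M_A + 4.333 M_B = 2764
Solving the pair gives M_A = 318.9 kN·m and M_B = 478.4 kN·m (hogging).

M_A = 318.9 kN·m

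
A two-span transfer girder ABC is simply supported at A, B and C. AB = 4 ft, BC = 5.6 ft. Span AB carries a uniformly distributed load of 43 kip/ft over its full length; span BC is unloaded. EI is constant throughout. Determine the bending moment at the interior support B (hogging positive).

M_B = 35.83 kip·ft

Take M_B as the redundant. Released structure: two simple spans AB and BC with a hinge at B.
Discontinuity in slope at B on the released structure — sum the simple-span end rotations:
  span AB: UDL 43: wL³/(24EI) = 114.7/EI
  relative rotation θ_0 = (114.7 + 0)/EI = 114.7/EI
A unit hogging moment at B produces rotation L₁/(3EI) + L₂/(3EI) = 3.2/EI.
Slope continuity at B: θ_0 = M_B·3.2/EI, so M_B = 114.7/3.2 = 35.83 kip·ft (hogging).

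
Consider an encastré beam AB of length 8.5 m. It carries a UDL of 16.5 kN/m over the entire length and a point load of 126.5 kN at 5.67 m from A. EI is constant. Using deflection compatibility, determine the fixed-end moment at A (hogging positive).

M_A = 178.9 kN·m

Take the two fixed-end moments M_A, M_B as redundants; the released structure is the simple span AB.
Simple-span end rotations at A and B under the given loads:
  at A: UDL 16.5: wL³/(24EI) = 422.2/EI
  at B: UDL 16.5: wL³/(24EI) = 422.2/EI
  at A: point load 126.5 at a = 5.67: Pab(L + b)/(6LEI) = 450.9/EI
  at B: point load 126.5 at a = 5.67: Pab(L + a)/(6LEI) = 564/EI
  θ_A0 = 873.2/EI,  θ_B0 = 986.2/EI
Flexibility coefficients: a unit moment at one end gives L/(3EI) there and L/(6EI) at the far end, so f₁₁ = f₂₂ = 2.833/EI and f₁₂ = f₂₁ = 1.417/EI.
Compatibility — zero rotation at each built-in end:
  2.833 M_A + 1.417 M_B = 873.2
  1.417 M_A + 2.833 M_B = 986.2
Solving the pair gives M_A = 178.9 kN·m and M_B = 258.6 kN·m (hogging).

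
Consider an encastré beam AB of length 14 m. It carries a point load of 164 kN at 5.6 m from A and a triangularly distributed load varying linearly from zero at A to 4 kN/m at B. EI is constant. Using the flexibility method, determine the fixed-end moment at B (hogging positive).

Release both end moments; the primary structure is a simply-supported span AB with redundants M_A and M_B.
On the primary (simply-supported) span, the end slopes from the loading are:
  at A: point load 164 at a = 5.6: Pab(L + b)/(6LEI) = 2057/EI
  at B: point load 164 at a = 5.6: Pab(L + a)/(6LEI) = 1800/EI
  at A: triangular load, peak 4: 7w₀L³/(360EI) = 213.4/EI
  at B: triangular load, peak 4: w₀L³/(45EI) = 243.9/EI
  θ_A0 = 2271/EI,  θ_B0 = 2044/EI
Flexibility coefficients: a unit moment at one end gives L/(3EI) there and L/(6EI) at the far end, so f₁₁ = f₂₂ = 4.667/EI and f₁₂ = f₂₁ = 2.333/EI.
Compatibility — zero rotation at each built-in end:
  4.667 M_A + 2.333 M_B = 2271
  2.333 M_A + 4.667 M_B = 2044
Solving the pair gives M_A = 356.8 kN·m and M_B = 259.6 kN·m (hogging).

M_B = 259.6 kN·m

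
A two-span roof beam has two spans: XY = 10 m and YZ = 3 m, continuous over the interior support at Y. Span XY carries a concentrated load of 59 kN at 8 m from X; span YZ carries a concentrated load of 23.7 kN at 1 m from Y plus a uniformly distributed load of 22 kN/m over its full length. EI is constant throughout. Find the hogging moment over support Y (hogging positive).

M_Y = 74.1 kN·m

Take M_Y as the redundant. Released structure: two simple spans XY and YZ with a hinge at Y.
Rotations at Y on the released spans (each span's end-slope, ×1/EI):
  span XY: point load 59 at a = 8: Pab(L + a)/(6LEI) = 283.2/EI
  span YZ: point load 23.7 at a = 1: Pab(L + b)/(6LEI) = 13.17/EI
  span YZ: UDL 22: wL³/(24EI) = 24.75/EI
  relative rotation θ_0 = (283.2 + 37.92)/EI = 321.1/EI
A unit hogging moment at Y produces rotation L₁/(3EI) + L₂/(3EI) = 4.333/EI.
Slope continuity at Y: θ_0 = M_Y·4.333/EI, so M_Y = 321.1/4.333 = 74.1 kN·m (hogging).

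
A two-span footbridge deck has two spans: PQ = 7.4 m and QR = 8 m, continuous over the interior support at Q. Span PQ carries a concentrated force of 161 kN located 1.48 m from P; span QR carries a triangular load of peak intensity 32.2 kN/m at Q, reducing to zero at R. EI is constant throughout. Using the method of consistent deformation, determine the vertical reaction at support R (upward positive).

R_R = 27.14 kN

Take M_Q as the redundant. Released structure: two simple spans PQ and QR with a hinge at Q.
Rotations at Q on the released spans (each span's end-slope, ×1/EI):
  span PQ: point load 161 at a = 1.48: Pab(L + a)/(6LEI) = 282.1/EI
  span QR: triangular load, peak 32.2: w₀L³/(45EI) = 366.4/EI
  relative rotation θ_0 = (282.1 + 366.4)/EI = 648.5/EI
A unit hogging moment at Q produces rotation L₁/(3EI) + L₂/(3EI) = 5.133/EI.
Slope continuity at Q: θ_0 = M_Q·5.133/EI, so M_Q = 648.5/5.133 = 126.3 kN·m (hogging).
Span QR, ΣM about R: R_Q^{QR}·8 = 686.9 + 126.3, so R_Q^{QR} = 101.7 kN and R_R = 128.8 − 101.7 = 27.14 kN.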